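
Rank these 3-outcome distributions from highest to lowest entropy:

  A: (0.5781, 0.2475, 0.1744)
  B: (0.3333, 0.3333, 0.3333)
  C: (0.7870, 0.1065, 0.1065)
B > A > C

Key insight: Entropy is maximized by uniform distributions and minimized by concentrated distributions.

- Uniform distributions have maximum entropy log₂(3) = 1.5850 bits
- The more "peaked" or concentrated a distribution, the lower its entropy

Entropies:
  H(A) = 1.3951 bits
  H(B) = 1.5850 bits
  H(C) = 0.9602 bits

Ranking: B > A > C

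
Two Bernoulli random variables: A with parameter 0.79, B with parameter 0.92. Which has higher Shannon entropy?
A

For binary distributions, entropy is maximized at p=0.5 and decreases as p moves toward 0 or 1.

H(A) = H(0.79) = 0.7415 bits
H(B) = H(0.92) = 0.4022 bits

Distribution A (p=0.79) is closer to uniform (p=0.5), so it has higher entropy.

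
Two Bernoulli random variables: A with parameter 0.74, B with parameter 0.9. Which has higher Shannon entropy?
A

For binary distributions, entropy is maximized at p=0.5 and decreases as p moves toward 0 or 1.

H(A) = H(0.74) = 0.8267 bits
H(B) = H(0.9) = 0.4690 bits

Distribution A (p=0.74) is closer to uniform (p=0.5), so it has higher entropy.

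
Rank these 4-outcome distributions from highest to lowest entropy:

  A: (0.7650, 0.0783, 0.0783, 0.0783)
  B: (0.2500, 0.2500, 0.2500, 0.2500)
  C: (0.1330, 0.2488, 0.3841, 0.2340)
B > C > A

Key insight: Entropy is maximized by uniform distributions and minimized by concentrated distributions.

- Uniform distributions have maximum entropy log₂(4) = 2.0000 bits
- The more "peaked" or concentrated a distribution, the lower its entropy

Entropies:
  H(A) = 1.1591 bits
  H(B) = 2.0000 bits
  H(C) = 1.9070 bits

Ranking: B > C > A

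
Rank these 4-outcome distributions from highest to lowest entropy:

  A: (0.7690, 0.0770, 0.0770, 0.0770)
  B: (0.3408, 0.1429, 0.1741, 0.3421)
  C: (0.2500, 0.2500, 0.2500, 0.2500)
C > B > A

Key insight: Entropy is maximized by uniform distributions and minimized by concentrated distributions.

- Uniform distributions have maximum entropy log₂(4) = 2.0000 bits
- The more "peaked" or concentrated a distribution, the lower its entropy

Entropies:
  H(A) = 1.1459 bits
  H(B) = 1.8989 bits
  H(C) = 2.0000 bits

Ranking: C > B > A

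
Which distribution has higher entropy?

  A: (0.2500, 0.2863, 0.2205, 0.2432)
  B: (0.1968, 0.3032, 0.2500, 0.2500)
A

Both distributions are close to uniform, making this a harder comparison.

H(A) = 1.9936 bits
H(B) = 1.9835 bits

The distribution closer to uniform has higher entropy.
Answer: A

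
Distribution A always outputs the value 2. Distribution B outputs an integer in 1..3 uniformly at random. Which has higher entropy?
B

A is deterministic, so H(A) = 0. B is uniform over 3 outcomes, so H(B) = log₂(3) = 1.585 bits. Any distribution with genuine randomness has higher entropy than a deterministic one.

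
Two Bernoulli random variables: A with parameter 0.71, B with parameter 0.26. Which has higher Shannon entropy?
A

For binary distributions, entropy is maximized at p=0.5 and decreases as p moves toward 0 or 1.

H(A) = H(0.71) = 0.8687 bits
H(B) = H(0.26) = 0.8267 bits

Distribution A (p=0.71) is closer to uniform (p=0.5), so it has higher entropy.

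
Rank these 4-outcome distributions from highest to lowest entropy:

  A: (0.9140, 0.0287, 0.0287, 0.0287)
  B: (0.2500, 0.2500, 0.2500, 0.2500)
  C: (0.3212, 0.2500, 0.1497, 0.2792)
B > C > A

Key insight: Entropy is maximized by uniform distributions and minimized by concentrated distributions.

- Uniform distributions have maximum entropy log₂(4) = 2.0000 bits
- The more "peaked" or concentrated a distribution, the lower its entropy

Entropies:
  H(A) = 0.5593 bits
  H(B) = 2.0000 bits
  H(C) = 1.9503 bits

Ranking: B > C > A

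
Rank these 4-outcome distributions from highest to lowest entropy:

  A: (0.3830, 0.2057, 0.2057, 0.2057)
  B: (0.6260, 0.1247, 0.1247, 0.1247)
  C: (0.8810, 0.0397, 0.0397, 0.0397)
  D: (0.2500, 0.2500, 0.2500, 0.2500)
D > A > B > C

Key insight: Entropy is maximized by uniform distributions and minimized by concentrated distributions.

Entropies:
  H(A) = 1.9381 bits
  H(B) = 1.5465 bits
  H(C) = 0.7151 bits
  H(D) = 2.0000 bits

Ranking: D > A > B > C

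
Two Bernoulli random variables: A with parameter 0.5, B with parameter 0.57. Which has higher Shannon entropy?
A

For binary distributions, entropy is maximized at p=0.5 and decreases as p moves toward 0 or 1.

H(A) = H(0.5) = 1.0000 bits
H(B) = H(0.57) = 0.9858 bits

Distribution A (p=0.5) is closer to uniform (p=0.5), so it has higher entropy.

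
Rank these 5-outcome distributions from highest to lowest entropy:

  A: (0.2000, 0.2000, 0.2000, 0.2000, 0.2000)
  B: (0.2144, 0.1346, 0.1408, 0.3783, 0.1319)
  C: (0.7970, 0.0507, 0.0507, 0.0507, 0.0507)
A > B > C

Key insight: Entropy is maximized by uniform distributions and minimized by concentrated distributions.

- Uniform distributions have maximum entropy log₂(5) = 2.3219 bits
- The more "peaked" or concentrated a distribution, the lower its entropy

Entropies:
  H(A) = 2.3219 bits
  H(B) = 2.1799 bits
  H(C) = 1.1339 bits

Ranking: A > B > C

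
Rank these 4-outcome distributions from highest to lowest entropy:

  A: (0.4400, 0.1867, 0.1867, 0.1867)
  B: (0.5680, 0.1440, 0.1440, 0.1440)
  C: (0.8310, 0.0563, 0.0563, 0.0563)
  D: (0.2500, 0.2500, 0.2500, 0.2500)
D > A > B > C

Key insight: Entropy is maximized by uniform distributions and minimized by concentrated distributions.

Entropies:
  H(A) = 1.8772 bits
  H(B) = 1.6713 bits
  H(C) = 0.9233 bits
  H(D) = 2.0000 bits

Ranking: D > A > B > C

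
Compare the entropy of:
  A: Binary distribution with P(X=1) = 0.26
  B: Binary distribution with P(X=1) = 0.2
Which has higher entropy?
A

For binary distributions, entropy is maximized at p=0.5 and decreases as p moves toward 0 or 1.

H(A) = H(0.26) = 0.8267 bits
H(B) = H(0.2) = 0.7219 bits

Distribution A (p=0.26) is closer to uniform (p=0.5), so it has higher entropy.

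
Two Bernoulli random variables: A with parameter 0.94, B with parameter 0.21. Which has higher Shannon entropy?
B

For binary distributions, entropy is maximized at p=0.5 and decreases as p moves toward 0 or 1.

H(A) = H(0.94) = 0.3274 bits
H(B) = H(0.21) = 0.7415 bits

Distribution B (p=0.21) is closer to uniform (p=0.5), so it has higher entropy.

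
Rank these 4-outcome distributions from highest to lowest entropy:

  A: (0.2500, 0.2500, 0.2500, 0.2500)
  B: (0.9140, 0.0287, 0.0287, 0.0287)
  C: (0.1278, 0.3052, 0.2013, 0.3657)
A > C > B

Key insight: Entropy is maximized by uniform distributions and minimized by concentrated distributions.

- Uniform distributions have maximum entropy log₂(4) = 2.0000 bits
- The more "peaked" or concentrated a distribution, the lower its entropy

Entropies:
  H(A) = 2.0000 bits
  H(B) = 0.5593 bits
  H(C) = 1.8981 bits

Ranking: A > C > B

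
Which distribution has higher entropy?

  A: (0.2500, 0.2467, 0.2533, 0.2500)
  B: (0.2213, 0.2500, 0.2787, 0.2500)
A

Both distributions are close to uniform, making this a harder comparison.

H(A) = 1.9999 bits
H(B) = 1.9952 bits

The distribution closer to uniform has higher entropy.
Answer: A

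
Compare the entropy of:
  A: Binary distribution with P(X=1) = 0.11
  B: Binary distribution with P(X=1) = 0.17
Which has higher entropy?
B

For binary distributions, entropy is maximized at p=0.5 and decreases as p moves toward 0 or 1.

H(A) = H(0.11) = 0.4999 bits
H(B) = H(0.17) = 0.6577 bits

Distribution B (p=0.17) is closer to uniform (p=0.5), so it has higher entropy.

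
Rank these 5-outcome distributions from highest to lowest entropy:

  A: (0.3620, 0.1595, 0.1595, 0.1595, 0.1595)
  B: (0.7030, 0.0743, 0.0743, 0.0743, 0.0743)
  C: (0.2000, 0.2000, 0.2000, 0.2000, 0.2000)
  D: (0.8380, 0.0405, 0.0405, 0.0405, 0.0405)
C > A > B > D

Key insight: Entropy is maximized by uniform distributions and minimized by concentrated distributions.

Entropies:
  H(A) = 2.2203 bits
  H(B) = 1.4716 bits
  H(C) = 2.3219 bits
  H(D) = 0.9631 bits

Ranking: C > A > B > D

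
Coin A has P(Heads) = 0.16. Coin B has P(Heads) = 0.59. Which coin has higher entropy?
B

For binary distributions, entropy is maximized at p=0.5 and decreases as p moves toward 0 or 1.

H(A) = H(0.16) = 0.6343 bits
H(B) = H(0.59) = 0.9765 bits

Distribution B (p=0.59) is closer to uniform (p=0.5), so it has higher entropy.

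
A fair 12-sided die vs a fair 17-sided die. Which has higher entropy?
17-sided die

Both are uniform distributions; for uniform over n outcomes, H = log₂(n). H(12-sided) = log₂(12) = 3.585 bits and H(17-sided) = log₂(17) = 4.087 bits. More outcomes in a uniform distribution means higher entropy.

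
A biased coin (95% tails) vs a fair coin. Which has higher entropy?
Fair coin

The fair coin is uniform (p=0.5), maximizing binary entropy at 1 bit. The biased coin has H(0.95) ≈ 0.286 bits — its outcome is more predictable, so its entropy is lower.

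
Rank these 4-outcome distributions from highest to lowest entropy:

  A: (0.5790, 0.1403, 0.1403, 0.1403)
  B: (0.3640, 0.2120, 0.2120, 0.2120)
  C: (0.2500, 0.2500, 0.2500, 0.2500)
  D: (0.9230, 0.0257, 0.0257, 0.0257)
C > B > A > D

Key insight: Entropy is maximized by uniform distributions and minimized by concentrated distributions.

Entropies:
  H(A) = 1.6492 bits
  H(B) = 1.9540 bits
  H(C) = 2.0000 bits
  H(D) = 0.5136 bits

Ranking: C > B > A > D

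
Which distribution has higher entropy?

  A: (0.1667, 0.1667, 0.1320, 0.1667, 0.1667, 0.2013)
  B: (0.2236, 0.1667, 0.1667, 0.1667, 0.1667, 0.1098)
A

Both distributions are close to uniform, making this a harder comparison.

H(A) = 2.5745 bits
H(B) = 2.5564 bits

The distribution closer to uniform has higher entropy.
Answer: A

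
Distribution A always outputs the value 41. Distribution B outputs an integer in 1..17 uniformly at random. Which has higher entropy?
B

A is deterministic, so H(A) = 0. B is uniform over 17 outcomes, so H(B) = log₂(17) = 4.087 bits. Any distribution with genuine randomness has higher entropy than a deterministic one.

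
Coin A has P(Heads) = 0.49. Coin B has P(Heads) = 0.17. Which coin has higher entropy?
A

For binary distributions, entropy is maximized at p=0.5 and decreases as p moves toward 0 or 1.

H(A) = H(0.49) = 0.9997 bits
H(B) = H(0.17) = 0.6577 bits

Distribution A (p=0.49) is closer to uniform (p=0.5), so it has higher entropy.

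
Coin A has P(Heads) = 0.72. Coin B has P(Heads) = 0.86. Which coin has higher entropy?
A

For binary distributions, entropy is maximized at p=0.5 and decreases as p moves toward 0 or 1.

H(A) = H(0.72) = 0.8555 bits
H(B) = H(0.86) = 0.5842 bits

Distribution A (p=0.72) is closer to uniform (p=0.5), so it has higher entropy.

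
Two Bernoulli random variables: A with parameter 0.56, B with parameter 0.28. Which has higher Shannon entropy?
A

For binary distributions, entropy is maximized at p=0.5 and decreases as p moves toward 0 or 1.

H(A) = H(0.56) = 0.9896 bits
H(B) = H(0.28) = 0.8555 bits

Distribution A (p=0.56) is closer to uniform (p=0.5), so it has higher entropy.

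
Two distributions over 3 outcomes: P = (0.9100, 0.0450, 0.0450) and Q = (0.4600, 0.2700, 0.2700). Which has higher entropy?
Q

P is highly concentrated on one outcome (91%), making it nearly deterministic. Q spreads its mass more evenly (max 46%). The more spread-out distribution has higher entropy: H(P) ≈ 0.526 bits, H(Q) ≈ 1.535 bits.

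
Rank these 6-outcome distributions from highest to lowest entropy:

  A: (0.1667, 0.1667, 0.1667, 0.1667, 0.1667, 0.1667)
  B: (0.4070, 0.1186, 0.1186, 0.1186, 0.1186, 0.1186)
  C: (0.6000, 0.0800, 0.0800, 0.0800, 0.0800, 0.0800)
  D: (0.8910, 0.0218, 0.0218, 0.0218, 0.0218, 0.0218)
A > B > C > D

Key insight: Entropy is maximized by uniform distributions and minimized by concentrated distributions.

Entropies:
  H(A) = 2.5850 bits
  H(B) = 2.3518 bits
  H(C) = 1.8997 bits
  H(D) = 0.7500 bits

Ranking: A > B > C > D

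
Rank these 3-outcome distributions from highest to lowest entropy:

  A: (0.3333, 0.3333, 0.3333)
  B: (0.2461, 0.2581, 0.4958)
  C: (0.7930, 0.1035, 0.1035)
A > B > C

Key insight: Entropy is maximized by uniform distributions and minimized by concentrated distributions.

- Uniform distributions have maximum entropy log₂(3) = 1.5850 bits
- The more "peaked" or concentrated a distribution, the lower its entropy

Entropies:
  H(A) = 1.5850 bits
  H(B) = 1.5040 bits
  H(C) = 0.9427 bits

Ranking: A > B > C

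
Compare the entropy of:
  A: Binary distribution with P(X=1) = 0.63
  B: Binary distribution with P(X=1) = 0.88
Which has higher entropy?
A

For binary distributions, entropy is maximized at p=0.5 and decreases as p moves toward 0 or 1.

H(A) = H(0.63) = 0.9507 bits
H(B) = H(0.88) = 0.5294 bits

Distribution A (p=0.63) is closer to uniform (p=0.5), so it has higher entropy.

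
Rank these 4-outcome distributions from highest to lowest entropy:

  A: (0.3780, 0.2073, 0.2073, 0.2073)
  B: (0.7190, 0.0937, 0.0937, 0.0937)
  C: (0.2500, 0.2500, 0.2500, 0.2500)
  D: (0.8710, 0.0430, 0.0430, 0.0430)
C > A > B > D

Key insight: Entropy is maximized by uniform distributions and minimized by concentrated distributions.

Entropies:
  H(A) = 1.9425 bits
  H(B) = 1.3022 bits
  H(C) = 2.0000 bits
  H(D) = 0.7591 bits

Ranking: C > A > B > D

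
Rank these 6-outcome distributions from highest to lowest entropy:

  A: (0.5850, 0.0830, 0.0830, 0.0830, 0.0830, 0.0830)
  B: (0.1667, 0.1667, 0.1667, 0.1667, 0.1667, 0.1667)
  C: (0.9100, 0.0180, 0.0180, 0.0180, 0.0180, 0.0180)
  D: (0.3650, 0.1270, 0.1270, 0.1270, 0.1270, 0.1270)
B > D > A > C

Key insight: Entropy is maximized by uniform distributions and minimized by concentrated distributions.

Entropies:
  H(A) = 1.9427 bits
  H(B) = 2.5850 bits
  H(C) = 0.6454 bits
  H(D) = 2.4212 bits

Ranking: B > D > A > C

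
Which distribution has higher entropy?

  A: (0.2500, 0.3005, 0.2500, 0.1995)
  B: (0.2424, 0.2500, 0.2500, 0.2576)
B

Both distributions are close to uniform, making this a harder comparison.

H(A) = 1.9852 bits
H(B) = 1.9997 bits

The distribution closer to uniform has higher entropy.
Answer: B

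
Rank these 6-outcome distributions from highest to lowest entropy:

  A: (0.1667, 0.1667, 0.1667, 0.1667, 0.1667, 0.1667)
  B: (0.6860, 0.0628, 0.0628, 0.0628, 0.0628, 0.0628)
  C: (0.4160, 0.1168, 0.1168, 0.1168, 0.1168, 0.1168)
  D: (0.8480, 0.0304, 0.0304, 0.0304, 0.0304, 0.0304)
A > C > B > D

Key insight: Entropy is maximized by uniform distributions and minimized by concentrated distributions.

Entropies:
  H(A) = 2.5850 bits
  H(B) = 1.6268 bits
  H(C) = 2.3355 bits
  H(D) = 0.9678 bits

Ranking: A > C > B > D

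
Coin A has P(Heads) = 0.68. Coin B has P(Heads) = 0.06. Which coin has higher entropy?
A

For binary distributions, entropy is maximized at p=0.5 and decreases as p moves toward 0 or 1.

H(A) = H(0.68) = 0.9044 bits
H(B) = H(0.06) = 0.3274 bits

Distribution A (p=0.68) is closer to uniform (p=0.5), so it has higher entropy.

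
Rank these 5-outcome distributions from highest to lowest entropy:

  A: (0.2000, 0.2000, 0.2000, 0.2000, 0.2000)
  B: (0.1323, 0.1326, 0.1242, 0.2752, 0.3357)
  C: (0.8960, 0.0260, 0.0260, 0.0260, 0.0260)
A > B > C

Key insight: Entropy is maximized by uniform distributions and minimized by concentrated distributions.

- Uniform distributions have maximum entropy log₂(5) = 2.3219 bits
- The more "peaked" or concentrated a distribution, the lower its entropy

Entropies:
  H(A) = 2.3219 bits
  H(B) = 2.1873 bits
  H(C) = 0.6895 bits

Ranking: A > B > C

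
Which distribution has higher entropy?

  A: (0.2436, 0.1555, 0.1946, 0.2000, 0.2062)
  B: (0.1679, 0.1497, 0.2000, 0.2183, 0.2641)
A

Both distributions are close to uniform, making this a harder comparison.

H(A) = 2.3075 bits
H(B) = 2.2934 bits

The distribution closer to uniform has higher entropy.
Answer: A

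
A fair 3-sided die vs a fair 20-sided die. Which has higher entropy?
20-sided die

Both are uniform distributions; for uniform over n outcomes, H = log₂(n). H(3-sided) = log₂(3) = 1.585 bits and H(20-sided) = log₂(20) = 4.322 bits. More outcomes in a uniform distribution means higher entropy.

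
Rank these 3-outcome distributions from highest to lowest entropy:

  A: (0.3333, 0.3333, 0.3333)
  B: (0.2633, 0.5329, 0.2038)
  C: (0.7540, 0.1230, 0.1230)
A > B > C

Key insight: Entropy is maximized by uniform distributions and minimized by concentrated distributions.

- Uniform distributions have maximum entropy log₂(3) = 1.5850 bits
- The more "peaked" or concentrated a distribution, the lower its entropy

Entropies:
  H(A) = 1.5850 bits
  H(B) = 1.4585 bits
  H(C) = 1.0509 bits

Ranking: A > B > C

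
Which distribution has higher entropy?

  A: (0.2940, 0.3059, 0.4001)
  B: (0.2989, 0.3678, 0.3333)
B

Both distributions are close to uniform, making this a harder comparison.

H(A) = 1.5708 bits
H(B) = 1.5798 bits

The distribution closer to uniform has higher entropy.
Answer: B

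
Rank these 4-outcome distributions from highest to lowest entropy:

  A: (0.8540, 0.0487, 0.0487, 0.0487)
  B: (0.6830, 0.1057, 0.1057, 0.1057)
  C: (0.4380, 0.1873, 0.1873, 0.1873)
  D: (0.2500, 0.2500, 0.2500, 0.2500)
D > C > B > A

Key insight: Entropy is maximized by uniform distributions and minimized by concentrated distributions.

Entropies:
  H(A) = 0.8311 bits
  H(B) = 1.4035 bits
  H(C) = 1.8796 bits
  H(D) = 2.0000 bits

Ranking: D > C > B > A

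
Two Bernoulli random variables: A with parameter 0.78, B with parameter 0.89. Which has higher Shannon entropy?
A

For binary distributions, entropy is maximized at p=0.5 and decreases as p moves toward 0 or 1.

H(A) = H(0.78) = 0.7602 bits
H(B) = H(0.89) = 0.4999 bits

Distribution A (p=0.78) is closer to uniform (p=0.5), so it has higher entropy.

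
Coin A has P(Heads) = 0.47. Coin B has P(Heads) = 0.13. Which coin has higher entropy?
A

For binary distributions, entropy is maximized at p=0.5 and decreases as p moves toward 0 or 1.

H(A) = H(0.47) = 0.9974 bits
H(B) = H(0.13) = 0.5574 bits

Distribution A (p=0.47) is closer to uniform (p=0.5), so it has higher entropy.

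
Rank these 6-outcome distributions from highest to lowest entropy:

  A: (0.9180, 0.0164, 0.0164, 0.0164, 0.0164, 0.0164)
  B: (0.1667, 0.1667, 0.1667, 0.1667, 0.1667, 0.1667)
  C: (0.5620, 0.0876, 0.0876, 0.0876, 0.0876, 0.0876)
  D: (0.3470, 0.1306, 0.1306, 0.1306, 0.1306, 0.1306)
B > D > C > A

Key insight: Entropy is maximized by uniform distributions and minimized by concentrated distributions.

Entropies:
  H(A) = 0.5996 bits
  H(B) = 2.5850 bits
  H(C) = 2.0059 bits
  H(D) = 2.4476 bits

Ranking: B > D > C > A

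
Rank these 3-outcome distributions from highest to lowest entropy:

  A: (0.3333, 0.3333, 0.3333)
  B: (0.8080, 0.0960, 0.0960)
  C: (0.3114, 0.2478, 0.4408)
A > C > B

Key insight: Entropy is maximized by uniform distributions and minimized by concentrated distributions.

- Uniform distributions have maximum entropy log₂(3) = 1.5850 bits
- The more "peaked" or concentrated a distribution, the lower its entropy

Entropies:
  H(A) = 1.5850 bits
  H(B) = 0.8976 bits
  H(C) = 1.5438 bits

Ranking: A > C > B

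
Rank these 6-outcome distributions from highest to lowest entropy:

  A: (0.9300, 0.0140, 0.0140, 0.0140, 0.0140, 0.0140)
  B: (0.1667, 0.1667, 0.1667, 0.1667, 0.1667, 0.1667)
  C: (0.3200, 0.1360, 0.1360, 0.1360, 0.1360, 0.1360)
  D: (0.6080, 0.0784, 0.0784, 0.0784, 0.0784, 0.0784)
B > C > D > A

Key insight: Entropy is maximized by uniform distributions and minimized by concentrated distributions.

Entropies:
  H(A) = 0.5285 bits
  H(B) = 2.5850 bits
  H(C) = 2.4833 bits
  H(D) = 1.8763 bits

Ranking: B > C > D > A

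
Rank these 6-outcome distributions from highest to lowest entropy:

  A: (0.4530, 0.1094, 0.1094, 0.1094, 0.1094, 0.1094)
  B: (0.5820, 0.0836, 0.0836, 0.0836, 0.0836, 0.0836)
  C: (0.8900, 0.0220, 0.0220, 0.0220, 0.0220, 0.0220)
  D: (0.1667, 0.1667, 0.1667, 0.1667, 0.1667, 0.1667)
D > A > B > C

Key insight: Entropy is maximized by uniform distributions and minimized by concentrated distributions.

Entropies:
  H(A) = 2.2637 bits
  H(B) = 1.9511 bits
  H(C) = 0.7553 bits
  H(D) = 2.5850 bits

Ranking: D > A > B > C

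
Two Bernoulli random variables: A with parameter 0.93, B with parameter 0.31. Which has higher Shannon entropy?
B

For binary distributions, entropy is maximized at p=0.5 and decreases as p moves toward 0 or 1.

H(A) = H(0.93) = 0.3659 bits
H(B) = H(0.31) = 0.8932 bits

Distribution B (p=0.31) is closer to uniform (p=0.5), so it has higher entropy.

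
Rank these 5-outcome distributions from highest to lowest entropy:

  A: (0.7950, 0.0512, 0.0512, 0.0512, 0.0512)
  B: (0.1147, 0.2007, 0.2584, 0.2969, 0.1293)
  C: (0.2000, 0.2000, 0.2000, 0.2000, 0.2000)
C > B > A

Key insight: Entropy is maximized by uniform distributions and minimized by concentrated distributions.

- Uniform distributions have maximum entropy log₂(5) = 2.3219 bits
- The more "peaked" or concentrated a distribution, the lower its entropy

Entropies:
  H(A) = 1.1418 bits
  H(B) = 2.2295 bits
  H(C) = 2.3219 bits

Ranking: C > B > A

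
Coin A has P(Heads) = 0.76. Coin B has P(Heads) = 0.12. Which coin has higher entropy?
A

For binary distributions, entropy is maximized at p=0.5 and decreases as p moves toward 0 or 1.

H(A) = H(0.76) = 0.7950 bits
H(B) = H(0.12) = 0.5294 bits

Distribution A (p=0.76) is closer to uniform (p=0.5), so it has higher entropy.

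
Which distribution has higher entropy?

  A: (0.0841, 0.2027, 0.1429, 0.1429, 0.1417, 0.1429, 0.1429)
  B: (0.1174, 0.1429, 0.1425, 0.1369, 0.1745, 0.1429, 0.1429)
B

Both distributions are close to uniform, making this a harder comparison.

H(A) = 2.7709 bits
H(B) = 2.7990 bits

The distribution closer to uniform has higher entropy.
Answer: B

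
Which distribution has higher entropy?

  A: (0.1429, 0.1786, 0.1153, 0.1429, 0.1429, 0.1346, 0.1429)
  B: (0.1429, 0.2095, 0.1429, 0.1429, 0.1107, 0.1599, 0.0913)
A

Both distributions are close to uniform, making this a harder comparison.

H(A) = 2.7969 bits
H(B) = 2.7653 bits

The distribution closer to uniform has higher entropy.
Answer: A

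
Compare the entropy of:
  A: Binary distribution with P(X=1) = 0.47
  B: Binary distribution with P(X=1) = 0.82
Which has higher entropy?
A

For binary distributions, entropy is maximized at p=0.5 and decreases as p moves toward 0 or 1.

H(A) = H(0.47) = 0.9974 bits
H(B) = H(0.82) = 0.6801 bits

Distribution A (p=0.47) is closer to uniform (p=0.5), so it has higher entropy.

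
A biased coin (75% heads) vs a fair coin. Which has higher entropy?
Fair coin

The fair coin is uniform (p=0.5), maximizing binary entropy at 1 bit. The biased coin has H(0.75) ≈ 0.811 bits — its outcome is more predictable, so its entropy is lower.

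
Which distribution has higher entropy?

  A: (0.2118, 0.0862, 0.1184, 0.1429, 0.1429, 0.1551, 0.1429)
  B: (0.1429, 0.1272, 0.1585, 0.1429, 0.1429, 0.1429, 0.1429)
B

Both distributions are close to uniform, making this a harder comparison.

H(A) = 2.7636 bits
H(B) = 2.8049 bits

The distribution closer to uniform has higher entropy.
Answer: B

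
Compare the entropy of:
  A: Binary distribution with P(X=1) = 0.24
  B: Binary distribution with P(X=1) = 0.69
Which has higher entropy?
B

For binary distributions, entropy is maximized at p=0.5 and decreases as p moves toward 0 or 1.

H(A) = H(0.24) = 0.7950 bits
H(B) = H(0.69) = 0.8932 bits

Distribution B (p=0.69) is closer to uniform (p=0.5), so it has higher entropy.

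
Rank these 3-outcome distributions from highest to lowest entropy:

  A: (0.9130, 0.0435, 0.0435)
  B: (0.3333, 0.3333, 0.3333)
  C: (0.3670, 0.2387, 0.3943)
B > C > A

Key insight: Entropy is maximized by uniform distributions and minimized by concentrated distributions.

- Uniform distributions have maximum entropy log₂(3) = 1.5850 bits
- The more "peaked" or concentrated a distribution, the lower its entropy

Entropies:
  H(A) = 0.5134 bits
  H(B) = 1.5850 bits
  H(C) = 1.5535 bits

Ranking: B > C > A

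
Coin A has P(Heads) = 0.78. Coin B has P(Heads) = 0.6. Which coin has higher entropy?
B

For binary distributions, entropy is maximized at p=0.5 and decreases as p moves toward 0 or 1.

H(A) = H(0.78) = 0.7602 bits
H(B) = H(0.6) = 0.9710 bits

Distribution B (p=0.6) is closer to uniform (p=0.5), so it has higher entropy.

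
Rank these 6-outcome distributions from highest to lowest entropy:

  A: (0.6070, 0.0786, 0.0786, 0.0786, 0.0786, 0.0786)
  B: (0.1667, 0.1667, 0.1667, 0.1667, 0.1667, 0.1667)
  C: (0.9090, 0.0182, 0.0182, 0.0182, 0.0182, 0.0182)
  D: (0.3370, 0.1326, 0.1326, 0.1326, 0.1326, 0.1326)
B > D > A > C

Key insight: Entropy is maximized by uniform distributions and minimized by concentrated distributions.

Entropies:
  H(A) = 1.8792 bits
  H(B) = 2.5850 bits
  H(C) = 0.6511 bits
  H(D) = 2.4614 bits

Ranking: B > D > A > C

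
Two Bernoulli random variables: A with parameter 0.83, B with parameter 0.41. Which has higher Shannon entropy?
B

For binary distributions, entropy is maximized at p=0.5 and decreases as p moves toward 0 or 1.

H(A) = H(0.83) = 0.6577 bits
H(B) = H(0.41) = 0.9765 bits

Distribution B (p=0.41) is closer to uniform (p=0.5), so it has higher entropy.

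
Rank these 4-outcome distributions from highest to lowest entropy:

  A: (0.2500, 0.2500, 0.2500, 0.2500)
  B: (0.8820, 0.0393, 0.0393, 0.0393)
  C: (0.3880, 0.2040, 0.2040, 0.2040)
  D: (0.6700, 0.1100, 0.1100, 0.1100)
A > C > D > B

Key insight: Entropy is maximized by uniform distributions and minimized by concentrated distributions.

Entropies:
  H(A) = 2.0000 bits
  H(B) = 0.7106 bits
  H(C) = 1.9335 bits
  H(D) = 1.4380 bits

Ranking: A > C > D > B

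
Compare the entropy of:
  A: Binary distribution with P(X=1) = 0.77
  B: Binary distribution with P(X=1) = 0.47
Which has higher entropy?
B

For binary distributions, entropy is maximized at p=0.5 and decreases as p moves toward 0 or 1.

H(A) = H(0.77) = 0.7780 bits
H(B) = H(0.47) = 0.9974 bits

Distribution B (p=0.47) is closer to uniform (p=0.5), so it has higher entropy.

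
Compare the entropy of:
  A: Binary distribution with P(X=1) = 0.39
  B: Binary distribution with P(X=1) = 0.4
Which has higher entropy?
B

For binary distributions, entropy is maximized at p=0.5 and decreases as p moves toward 0 or 1.

H(A) = H(0.39) = 0.9648 bits
H(B) = H(0.4) = 0.9710 bits

Distribution B (p=0.4) is closer to uniform (p=0.5), so it has higher entropy.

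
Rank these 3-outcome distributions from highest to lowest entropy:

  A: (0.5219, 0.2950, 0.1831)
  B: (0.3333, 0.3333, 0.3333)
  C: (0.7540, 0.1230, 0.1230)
B > A > C

Key insight: Entropy is maximized by uniform distributions and minimized by concentrated distributions.

- Uniform distributions have maximum entropy log₂(3) = 1.5850 bits
- The more "peaked" or concentrated a distribution, the lower its entropy

Entropies:
  H(A) = 1.4577 bits
  H(B) = 1.5850 bits
  H(C) = 1.0509 bits

Ranking: B > A > C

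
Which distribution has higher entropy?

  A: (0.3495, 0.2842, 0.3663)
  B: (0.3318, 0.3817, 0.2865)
A

Both distributions are close to uniform, making this a harder comparison.

H(A) = 1.5766 bits
H(B) = 1.5751 bits

The distribution closer to uniform has higher entropy.
Answer: A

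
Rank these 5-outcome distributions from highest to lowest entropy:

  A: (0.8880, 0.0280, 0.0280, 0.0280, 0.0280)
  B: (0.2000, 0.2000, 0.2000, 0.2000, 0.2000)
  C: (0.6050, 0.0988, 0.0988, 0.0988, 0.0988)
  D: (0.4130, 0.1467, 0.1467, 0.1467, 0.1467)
B > D > C > A

Key insight: Entropy is maximized by uniform distributions and minimized by concentrated distributions.

Entropies:
  H(A) = 0.7299 bits
  H(B) = 2.3219 bits
  H(C) = 1.7580 bits
  H(D) = 2.1520 bits

Ranking: B > D > C > A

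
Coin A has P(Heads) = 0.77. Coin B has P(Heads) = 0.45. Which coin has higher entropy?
B

For binary distributions, entropy is maximized at p=0.5 and decreases as p moves toward 0 or 1.

H(A) = H(0.77) = 0.7780 bits
H(B) = H(0.45) = 0.9928 bits

Distribution B (p=0.45) is closer to uniform (p=0.5), so it has higher entropy.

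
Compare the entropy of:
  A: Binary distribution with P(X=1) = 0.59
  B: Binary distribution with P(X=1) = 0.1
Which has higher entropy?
A

For binary distributions, entropy is maximized at p=0.5 and decreases as p moves toward 0 or 1.

H(A) = H(0.59) = 0.9765 bits
H(B) = H(0.1) = 0.4690 bits

Distribution A (p=0.59) is closer to uniform (p=0.5), so it has higher entropy.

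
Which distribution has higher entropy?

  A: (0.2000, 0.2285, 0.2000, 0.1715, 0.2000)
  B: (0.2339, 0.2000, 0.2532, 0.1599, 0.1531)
A

Both distributions are close to uniform, making this a harder comparison.

H(A) = 2.3161 bits
H(B) = 2.2937 bits

The distribution closer to uniform has higher entropy.
Answer: A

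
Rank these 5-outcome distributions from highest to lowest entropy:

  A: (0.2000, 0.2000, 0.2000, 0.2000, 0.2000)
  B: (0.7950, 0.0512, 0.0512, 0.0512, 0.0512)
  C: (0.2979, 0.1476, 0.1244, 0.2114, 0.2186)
A > C > B

Key insight: Entropy is maximized by uniform distributions and minimized by concentrated distributions.

- Uniform distributions have maximum entropy log₂(5) = 2.3219 bits
- The more "peaked" or concentrated a distribution, the lower its entropy

Entropies:
  H(A) = 2.3219 bits
  H(B) = 1.1418 bits
  H(C) = 2.2555 bits

Ranking: A > C > B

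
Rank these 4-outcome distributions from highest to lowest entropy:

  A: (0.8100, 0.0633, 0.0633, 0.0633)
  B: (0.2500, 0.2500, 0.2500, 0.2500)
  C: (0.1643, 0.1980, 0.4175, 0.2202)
B > C > A

Key insight: Entropy is maximized by uniform distributions and minimized by concentrated distributions.

- Uniform distributions have maximum entropy log₂(4) = 2.0000 bits
- The more "peaked" or concentrated a distribution, the lower its entropy

Entropies:
  H(A) = 1.0026 bits
  H(B) = 2.0000 bits
  H(C) = 1.8975 bits

Ranking: B > C > A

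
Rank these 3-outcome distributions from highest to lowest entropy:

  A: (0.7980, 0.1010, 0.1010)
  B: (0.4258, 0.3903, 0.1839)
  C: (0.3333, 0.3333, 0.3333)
C > B > A

Key insight: Entropy is maximized by uniform distributions and minimized by concentrated distributions.

- Uniform distributions have maximum entropy log₂(3) = 1.5850 bits
- The more "peaked" or concentrated a distribution, the lower its entropy

Entropies:
  H(A) = 0.9279 bits
  H(B) = 1.5035 bits
  H(C) = 1.5850 bits

Ranking: C > B > A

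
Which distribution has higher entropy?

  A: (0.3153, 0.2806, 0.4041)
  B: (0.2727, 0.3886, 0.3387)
B

Both distributions are close to uniform, making this a harder comparison.

H(A) = 1.5677 bits
H(B) = 1.5701 bits

The distribution closer to uniform has higher entropy.
Answer: B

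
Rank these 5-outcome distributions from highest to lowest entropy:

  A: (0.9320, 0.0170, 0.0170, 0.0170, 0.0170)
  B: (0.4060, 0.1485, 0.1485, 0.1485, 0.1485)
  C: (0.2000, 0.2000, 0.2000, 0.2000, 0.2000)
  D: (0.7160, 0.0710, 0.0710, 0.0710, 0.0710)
C > B > D > A

Key insight: Entropy is maximized by uniform distributions and minimized by concentrated distributions.

Entropies:
  H(A) = 0.4944 bits
  H(B) = 2.1624 bits
  H(C) = 2.3219 bits
  H(D) = 1.4288 bits

Ranking: C > B > D > A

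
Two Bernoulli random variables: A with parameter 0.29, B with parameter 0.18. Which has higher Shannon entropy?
A

For binary distributions, entropy is maximized at p=0.5 and decreases as p moves toward 0 or 1.

H(A) = H(0.29) = 0.8687 bits
H(B) = H(0.18) = 0.6801 bits

Distribution A (p=0.29) is closer to uniform (p=0.5), so it has higher entropy.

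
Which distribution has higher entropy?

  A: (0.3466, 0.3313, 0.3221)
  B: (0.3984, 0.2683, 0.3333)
A

Both distributions are close to uniform, making this a harder comparison.

H(A) = 1.5843 bits
H(B) = 1.5665 bits

The distribution closer to uniform has higher entropy.
Answer: A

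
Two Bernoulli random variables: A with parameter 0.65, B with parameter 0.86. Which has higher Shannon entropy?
A

For binary distributions, entropy is maximized at p=0.5 and decreases as p moves toward 0 or 1.

H(A) = H(0.65) = 0.9341 bits
H(B) = H(0.86) = 0.5842 bits

Distribution A (p=0.65) is closer to uniform (p=0.5), so it has higher entropy.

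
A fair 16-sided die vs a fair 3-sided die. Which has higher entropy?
16-sided die

Both are uniform distributions; for uniform over n outcomes, H = log₂(n). H(16-sided) = log₂(16) = 4.000 bits and H(3-sided) = log₂(3) = 1.585 bits. More outcomes in a uniform distribution means higher entropy.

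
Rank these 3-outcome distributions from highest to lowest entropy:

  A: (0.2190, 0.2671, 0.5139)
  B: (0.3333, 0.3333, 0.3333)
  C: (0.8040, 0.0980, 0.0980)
B > A > C

Key insight: Entropy is maximized by uniform distributions and minimized by concentrated distributions.

- Uniform distributions have maximum entropy log₂(3) = 1.5850 bits
- The more "peaked" or concentrated a distribution, the lower its entropy

Entropies:
  H(A) = 1.4822 bits
  H(B) = 1.5850 bits
  H(C) = 0.9099 bits

Ranking: B > A > C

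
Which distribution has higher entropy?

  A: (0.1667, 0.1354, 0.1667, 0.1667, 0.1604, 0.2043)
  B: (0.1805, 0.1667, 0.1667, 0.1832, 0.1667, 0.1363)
B

Both distributions are close to uniform, making this a harder comparison.

H(A) = 2.5745 bits
H(B) = 2.5788 bits

The distribution closer to uniform has higher entropy.
Answer: B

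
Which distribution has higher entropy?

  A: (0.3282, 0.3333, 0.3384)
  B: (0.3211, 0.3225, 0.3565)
A

Both distributions are close to uniform, making this a harder comparison.

H(A) = 1.5848 bits
H(B) = 1.5832 bits

The distribution closer to uniform has higher entropy.
Answer: A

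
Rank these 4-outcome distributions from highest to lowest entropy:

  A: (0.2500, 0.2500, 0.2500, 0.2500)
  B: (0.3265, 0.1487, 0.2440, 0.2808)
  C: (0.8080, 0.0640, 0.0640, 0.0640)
A > B > C

Key insight: Entropy is maximized by uniform distributions and minimized by concentrated distributions.

- Uniform distributions have maximum entropy log₂(4) = 2.0000 bits
- The more "peaked" or concentrated a distribution, the lower its entropy

Entropies:
  H(A) = 2.0000 bits
  H(B) = 1.9472 bits
  H(C) = 1.0099 bits

Ranking: A > B > C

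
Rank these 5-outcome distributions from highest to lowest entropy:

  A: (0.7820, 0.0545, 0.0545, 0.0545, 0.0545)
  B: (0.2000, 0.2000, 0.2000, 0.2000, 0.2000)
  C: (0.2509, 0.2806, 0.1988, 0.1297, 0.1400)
B > C > A

Key insight: Entropy is maximized by uniform distributions and minimized by concentrated distributions.

- Uniform distributions have maximum entropy log₂(5) = 2.3219 bits
- The more "peaked" or concentrated a distribution, the lower its entropy

Entropies:
  H(A) = 1.1925 bits
  H(B) = 2.3219 bits
  H(C) = 2.2576 bits

Ranking: B > C > A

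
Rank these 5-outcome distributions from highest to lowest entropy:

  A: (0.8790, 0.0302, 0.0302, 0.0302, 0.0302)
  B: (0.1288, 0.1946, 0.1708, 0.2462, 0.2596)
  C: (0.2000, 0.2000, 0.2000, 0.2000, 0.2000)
C > B > A

Key insight: Entropy is maximized by uniform distributions and minimized by concentrated distributions.

- Uniform distributions have maximum entropy log₂(5) = 2.3219 bits
- The more "peaked" or concentrated a distribution, the lower its entropy

Entropies:
  H(A) = 0.7742 bits
  H(B) = 2.2788 bits
  H(C) = 2.3219 bits

Ranking: C > B > A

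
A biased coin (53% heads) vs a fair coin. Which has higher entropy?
Fair coin

The fair coin is uniform (p=0.5), maximizing binary entropy at 1 bit. The biased coin has H(0.53) ≈ 0.997 bits — its outcome is more predictable, so its entropy is lower.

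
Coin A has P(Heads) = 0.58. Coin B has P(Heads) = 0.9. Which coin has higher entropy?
A

For binary distributions, entropy is maximized at p=0.5 and decreases as p moves toward 0 or 1.

H(A) = H(0.58) = 0.9815 bits
H(B) = H(0.9) = 0.4690 bits

Distribution A (p=0.58) is closer to uniform (p=0.5), so it has higher entropy.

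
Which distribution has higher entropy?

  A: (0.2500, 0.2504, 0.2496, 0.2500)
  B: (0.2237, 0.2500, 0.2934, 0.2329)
A

Both distributions are close to uniform, making this a harder comparison.

H(A) = 2.0000 bits
H(B) = 1.9919 bits

The distribution closer to uniform has higher entropy.
Answer: A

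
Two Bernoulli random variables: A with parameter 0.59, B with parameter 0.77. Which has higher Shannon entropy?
A

For binary distributions, entropy is maximized at p=0.5 and decreases as p moves toward 0 or 1.

H(A) = H(0.59) = 0.9765 bits
H(B) = H(0.77) = 0.7780 bits

Distribution A (p=0.59) is closer to uniform (p=0.5), so it has higher entropy.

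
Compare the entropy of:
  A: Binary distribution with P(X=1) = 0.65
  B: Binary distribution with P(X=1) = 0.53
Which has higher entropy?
B

For binary distributions, entropy is maximized at p=0.5 and decreases as p moves toward 0 or 1.

H(A) = H(0.65) = 0.9341 bits
H(B) = H(0.53) = 0.9974 bits

Distribution B (p=0.53) is closer to uniform (p=0.5), so it has higher entropy.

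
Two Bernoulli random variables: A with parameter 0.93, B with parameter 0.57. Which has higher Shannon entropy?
B

For binary distributions, entropy is maximized at p=0.5 and decreases as p moves toward 0 or 1.

H(A) = H(0.93) = 0.3659 bits
H(B) = H(0.57) = 0.9858 bits

Distribution B (p=0.57) is closer to uniform (p=0.5), so it has higher entropy.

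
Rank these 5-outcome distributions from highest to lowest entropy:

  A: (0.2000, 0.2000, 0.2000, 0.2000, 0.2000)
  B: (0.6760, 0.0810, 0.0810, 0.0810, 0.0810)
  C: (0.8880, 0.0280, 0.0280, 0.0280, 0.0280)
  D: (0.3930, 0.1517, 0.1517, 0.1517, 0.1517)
A > D > B > C

Key insight: Entropy is maximized by uniform distributions and minimized by concentrated distributions.

Entropies:
  H(A) = 2.3219 bits
  H(B) = 1.5567 bits
  H(C) = 0.7299 bits
  H(D) = 2.1807 bits

Ranking: A > D > B > C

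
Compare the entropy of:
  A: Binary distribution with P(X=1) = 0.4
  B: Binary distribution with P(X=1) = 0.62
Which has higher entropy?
A

For binary distributions, entropy is maximized at p=0.5 and decreases as p moves toward 0 or 1.

H(A) = H(0.4) = 0.9710 bits
H(B) = H(0.62) = 0.9580 bits

Distribution A (p=0.4) is closer to uniform (p=0.5), so it has higher entropy.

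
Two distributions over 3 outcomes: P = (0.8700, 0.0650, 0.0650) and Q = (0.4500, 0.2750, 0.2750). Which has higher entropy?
Q

P is highly concentrated on one outcome (87%), making it nearly deterministic. Q spreads its mass more evenly (max 45%). The more spread-out distribution has higher entropy: H(P) ≈ 0.687 bits, H(Q) ≈ 1.543 bits.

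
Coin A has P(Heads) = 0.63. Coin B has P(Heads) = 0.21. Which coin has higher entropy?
A

For binary distributions, entropy is maximized at p=0.5 and decreases as p moves toward 0 or 1.

H(A) = H(0.63) = 0.9507 bits
H(B) = H(0.21) = 0.7415 bits

Distribution A (p=0.63) is closer to uniform (p=0.5), so it has higher entropy.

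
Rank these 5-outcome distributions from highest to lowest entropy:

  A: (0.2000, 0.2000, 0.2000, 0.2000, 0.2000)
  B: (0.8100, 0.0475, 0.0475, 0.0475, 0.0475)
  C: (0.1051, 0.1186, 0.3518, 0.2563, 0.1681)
A > C > B

Key insight: Entropy is maximized by uniform distributions and minimized by concentrated distributions.

- Uniform distributions have maximum entropy log₂(5) = 2.3219 bits
- The more "peaked" or concentrated a distribution, the lower its entropy

Entropies:
  H(A) = 2.3219 bits
  H(B) = 1.0815 bits
  H(C) = 2.1726 bits

Ranking: A > C > B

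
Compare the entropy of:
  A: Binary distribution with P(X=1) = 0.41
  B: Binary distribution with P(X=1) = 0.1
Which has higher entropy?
A

For binary distributions, entropy is maximized at p=0.5 and decreases as p moves toward 0 or 1.

H(A) = H(0.41) = 0.9765 bits
H(B) = H(0.1) = 0.4690 bits

Distribution A (p=0.41) is closer to uniform (p=0.5), so it has higher entropy.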